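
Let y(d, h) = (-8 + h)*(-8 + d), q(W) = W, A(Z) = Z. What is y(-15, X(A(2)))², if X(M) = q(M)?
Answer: 19044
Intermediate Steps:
X(M) = M
y(d, h) = (-8 + d)*(-8 + h)
y(-15, X(A(2)))² = (64 - 8*(-15) - 8*2 - 15*2)² = (64 + 120 - 16 - 30)² = 138² = 19044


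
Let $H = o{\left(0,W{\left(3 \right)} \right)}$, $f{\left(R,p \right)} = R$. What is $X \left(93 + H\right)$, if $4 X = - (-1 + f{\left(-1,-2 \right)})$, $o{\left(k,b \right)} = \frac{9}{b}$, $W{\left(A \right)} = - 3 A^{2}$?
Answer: $\frac{139}{3} \approx 46.333$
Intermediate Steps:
$H = - \frac{1}{3}$ ($H = \frac{9}{\left(-3\right) 3^{2}} = \frac{9}{\left(-3\right) 9} = \frac{9}{-27} = 9 \left(- \frac{1}{27}\right) = - \frac{1}{3} \approx -0.33333$)
$X = \frac{1}{2}$ ($X = \frac{\left(-1\right) \left(-1 - 1\right)}{4} = \frac{\left(-1\right) \left(-2\right)}{4} = \frac{1}{4} \cdot 2 = \frac{1}{2} \approx 0.5$)
$X \left(93 + H\right) = \frac{93 - \frac{1}{3}}{2} = \frac{1}{2} \cdot \frac{278}{3} = \frac{139}{3}$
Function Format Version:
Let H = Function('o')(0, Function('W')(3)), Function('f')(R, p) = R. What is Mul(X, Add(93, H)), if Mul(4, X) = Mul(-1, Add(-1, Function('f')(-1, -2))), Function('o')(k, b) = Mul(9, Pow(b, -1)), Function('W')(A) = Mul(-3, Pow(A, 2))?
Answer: Rational(139, 3) ≈ 46.333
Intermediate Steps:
H = Rational(-1, 3) (H = Mul(9, Pow(Mul(-3, Pow(3, 2)), -1)) = Mul(9, Pow(Mul(-3, 9), -1)) = Mul(9, Pow(-27, -1)) = Mul(9, Rational(-1, 27)) = Rational(-1, 3) ≈ -0.33333)
X = Rational(1, 2) (X = Mul(Rational(1, 4), Mul(-1, Add(-1, -1))) = Mul(Rational(1, 4), Mul(-1, -2)) = Mul(Rational(1, 4), 2) = Rational(1, 2) ≈ 0.50000)
Mul(X, Add(93, H)) = Mul(Rational(1, 2), Add(93, Rational(-1, 3))) = Mul(Rational(1, 2), Rational(278, 3)) = Rational(139, 3)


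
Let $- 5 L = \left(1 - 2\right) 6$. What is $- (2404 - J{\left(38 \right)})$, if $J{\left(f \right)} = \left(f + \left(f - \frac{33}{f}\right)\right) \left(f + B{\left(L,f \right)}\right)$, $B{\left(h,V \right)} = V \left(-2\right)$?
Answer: $-5259$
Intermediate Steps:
$L = \frac{6}{5}$ ($L = - \frac{\left(1 - 2\right) 6}{5} = - \frac{\left(-1\right) 6}{5} = \left(- \frac{1}{5}\right) \left(-6\right) = \frac{6}{5} \approx 1.2$)
$B{\left(h,V \right)} = - 2 V$
$J{\left(f \right)} = - f \left(- \frac{33}{f} + 2 f\right)$ ($J{\left(f \right)} = \left(f + \left(f - \frac{33}{f}\right)\right) \left(f - 2 f\right) = \left(- \frac{33}{f} + 2 f\right) \left(- f\right) = - f \left(- \frac{33}{f} + 2 f\right)$)
$- (2404 - J{\left(38 \right)}) = - (2404 - \left(33 - 2 \cdot 38^{2}\right)) = - (2404 - \left(33 - 2888\right)) = - (2404 - -2855) = - (2404 + 2855) = \left(-1\right) 5259 = -5259$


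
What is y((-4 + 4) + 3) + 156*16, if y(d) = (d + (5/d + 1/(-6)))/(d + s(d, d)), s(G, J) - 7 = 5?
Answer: 24963/10 ≈ 2496.3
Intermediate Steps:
s(G, J) = 12 (s(G, J) = 7 + 5 = 12)
y(d) = (-⅙ + d + 5/d)/(12 + d) (y(d) = (d + (5/d + 1/(-6)))/(d + 12) = (d + (5/d + 1*(-⅙)))/(12 + d) = (d + (5/d - ⅙))/(12 + d) = (d + (-⅙ + 5/d))/(12 + d) = (-⅙ + d + 5/d)/(12 + d))
y((-4 + 4) + 3) + 156*16 = (5 + ((-4 + 4) + 3)² - ((-4 + 4) + 3)/6)/(((-4 + 4) + 3)*(12 + ((-4 + 4) + 3))) + 156*16 = (5 + (0 + 3)² - (0 + 3)/6)/((0 + 3)*(12 + (0 + 3))) + 2496 = (5 + 3² - ⅙*3)/(3*(12 + 3)) + 2496 = (⅓)*(5 + 9 - ½)/15 + 2496 = (⅓)*(1/15)*(27/2) + 2496 = 3/10 + 2496 = 24963/10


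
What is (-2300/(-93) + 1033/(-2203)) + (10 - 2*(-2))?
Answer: 7839137/204879 ≈ 38.262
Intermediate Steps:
(-2300/(-93) + 1033/(-2203)) + (10 - 2*(-2)) = (-2300*(-1/93) + 1033*(-1/2203)) + (10 + 4) = (2300/93 - 1033/2203) + 14 = 4970831/204879 + 14 = 7839137/204879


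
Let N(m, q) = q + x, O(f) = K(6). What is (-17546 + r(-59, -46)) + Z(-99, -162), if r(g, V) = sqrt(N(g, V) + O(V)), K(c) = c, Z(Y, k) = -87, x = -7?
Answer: -17633 + I*sqrt(47) ≈ -17633.0 + 6.8557*I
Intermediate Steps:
O(f) = 6
N(m, q) = -7 + q (N(m, q) = q - 7 = -7 + q)
r(g, V) = sqrt(-1 + V) (r(g, V) = sqrt((-7 + V) + 6) = sqrt(-1 + V))
(-17546 + r(-59, -46)) + Z(-99, -162) = (-17546 + sqrt(-1 - 46)) - 87 = (-17546 + sqrt(-47)) - 87 = (-17546 + I*sqrt(47)) - 87 = -17633 + I*sqrt(47)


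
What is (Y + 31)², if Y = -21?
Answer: 100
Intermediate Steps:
(Y + 31)² = (-21 + 31)² = 10² = 100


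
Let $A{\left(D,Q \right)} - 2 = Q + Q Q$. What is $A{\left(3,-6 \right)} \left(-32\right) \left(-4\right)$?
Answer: $4096$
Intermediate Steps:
$A{\left(D,Q \right)} = 2 + Q + Q^{2}$ ($A{\left(D,Q \right)} = 2 + \left(Q + Q Q\right) = 2 + \left(Q + Q^{2}\right) = 2 + Q + Q^{2}$)
$A{\left(3,-6 \right)} \left(-32\right) \left(-4\right) = \left(2 - 6 + \left(-6\right)^{2}\right) \left(-32\right) \left(-4\right) = \left(2 - 6 + 36\right) \left(-32\right) \left(-4\right) = 32 \left(-32\right) \left(-4\right) = \left(-1024\right) \left(-4\right) = 4096$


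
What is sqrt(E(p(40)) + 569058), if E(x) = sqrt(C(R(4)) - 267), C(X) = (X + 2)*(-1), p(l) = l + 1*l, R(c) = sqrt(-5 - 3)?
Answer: sqrt(569058 + sqrt(-269 - 2*I*sqrt(2))) ≈ 754.36 - 0.01*I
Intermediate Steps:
R(c) = 2*I*sqrt(2) (R(c) = sqrt(-8) = 2*I*sqrt(2))
p(l) = 2*l (p(l) = l + l = 2*l)
C(X) = -2 - X (C(X) = (2 + X)*(-1) = -2 - X)
E(x) = sqrt(-269 - 2*I*sqrt(2)) (E(x) = sqrt((-2 - 2*I*sqrt(2)) - 267) = sqrt(-269 - 2*I*sqrt(2)))
sqrt(E(p(40)) + 569058) = sqrt(sqrt(-269 - 2*I*sqrt(2)) + 569058) = sqrt(569058 + sqrt(-269 - 2*I*sqrt(2)))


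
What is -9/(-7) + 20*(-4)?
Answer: -551/7 ≈ -78.714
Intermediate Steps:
-9/(-7) + 20*(-4) = -9*(-1/7) - 80 = 9/7 - 80 = -551/7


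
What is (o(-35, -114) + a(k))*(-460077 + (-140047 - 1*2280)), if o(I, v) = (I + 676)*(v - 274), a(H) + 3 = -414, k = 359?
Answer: 150073896500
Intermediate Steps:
a(H) = -417 (a(H) = -3 - 414 = -417)
o(I, v) = (-274 + v)*(676 + I) (o(I, v) = (676 + I)*(-274 + v) = (-274 + v)*(676 + I))
(o(-35, -114) + a(k))*(-460077 + (-140047 - 1*2280)) = ((-185224 - 274*(-35) + 676*(-114) - 35*(-114)) - 417)*(-460077 + (-140047 - 1*2280)) = ((-185224 + 9590 - 77064 + 3990) - 417)*(-460077 + (-140047 - 2280)) = (-248708 - 417)*(-460077 - 142327) = -249125*(-602404) = 150073896500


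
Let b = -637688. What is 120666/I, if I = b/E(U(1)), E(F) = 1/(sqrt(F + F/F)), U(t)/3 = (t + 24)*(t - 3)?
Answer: 60333*I*sqrt(149)/47507756 ≈ 0.015502*I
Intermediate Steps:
U(t) = 3*(-3 + t)*(24 + t) (U(t) = 3*((t + 24)*(t - 3)) = 3*((24 + t)*(-3 + t)) = 3*((-3 + t)*(24 + t)) = 3*(-3 + t)*(24 + t))
E(F) = 1/sqrt(1 + F) (E(F) = 1/(sqrt(F + 1)) = 1/(sqrt(1 + F)) = 1/sqrt(1 + F))
I = -637688*I*sqrt(149) (I = -637688*sqrt(1 + (-216 + 3*1**2 + 63*1)) = -637688*sqrt(1 + (-216 + 3*1 + 63)) = -637688*sqrt(1 + (-216 + 3 + 63)) = -637688*sqrt(1 - 150) = -637688*I*sqrt(149) ≈ -7.784e+6*I)
120666/I = 120666/((-637688*I*sqrt(149))) = 120666*(I*sqrt(149)/95015512) = 60333*I*sqrt(149)/47507756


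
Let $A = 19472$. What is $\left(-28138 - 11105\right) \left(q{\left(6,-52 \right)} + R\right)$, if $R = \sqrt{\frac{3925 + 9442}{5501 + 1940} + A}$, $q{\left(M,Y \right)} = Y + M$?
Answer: $1805178 - \frac{39243 \sqrt{1078234525879}}{7441} \approx -3.6711 \cdot 10^{6}$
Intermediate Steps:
$q{\left(M,Y \right)} = M + Y$
$R = \frac{\sqrt{1078234525879}}{7441}$ ($R = \sqrt{\frac{3925 + 9442}{5501 + 1940} + 19472} = \sqrt{\frac{13367}{7441} + 19472} = \sqrt{\frac{144904519}{7441}} = \frac{\sqrt{1078234525879}}{7441} \approx 139.55$)
$\left(-28138 - 11105\right) \left(q{\left(6,-52 \right)} + R\right) = \left(-28138 - 11105\right) \left(\left(6 - 52\right) + \frac{\sqrt{1078234525879}}{7441}\right) = - 39243 \left(-46 + \frac{\sqrt{1078234525879}}{7441}\right) = 1805178 - \frac{39243 \sqrt{1078234525879}}{7441}$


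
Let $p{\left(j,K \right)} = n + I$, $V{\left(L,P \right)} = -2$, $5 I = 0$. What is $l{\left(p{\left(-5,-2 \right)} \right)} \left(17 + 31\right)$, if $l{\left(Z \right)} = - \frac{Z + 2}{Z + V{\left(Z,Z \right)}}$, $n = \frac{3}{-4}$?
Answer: $\frac{240}{11} \approx 21.818$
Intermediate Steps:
$I = 0$ ($I = \frac{1}{5} \cdot 0 = 0$)
$n = - \frac{3}{4}$ ($n = 3 \left(- \frac{1}{4}\right) = - \frac{3}{4} \approx -0.75$)
$p{\left(j,K \right)} = - \frac{3}{4}$ ($p{\left(j,K \right)} = - \frac{3}{4} + 0 = - \frac{3}{4}$)
$l{\left(Z \right)} = - \frac{2 + Z}{-2 + Z}$ ($l{\left(Z \right)} = - \frac{Z + 2}{Z - 2} = - \frac{2 + Z}{-2 + Z}$)
$l{\left(p{\left(-5,-2 \right)} \right)} \left(17 + 31\right) = \frac{-2 - - \frac{3}{4}}{-2 - \frac{3}{4}} \left(17 + 31\right) = \frac{-2 + \frac{3}{4}}{- \frac{11}{4}} \cdot 48 = \left(- \frac{4}{11}\right) \left(- \frac{5}{4}\right) 48 = \frac{5}{11} \cdot 48 = \frac{240}{11}$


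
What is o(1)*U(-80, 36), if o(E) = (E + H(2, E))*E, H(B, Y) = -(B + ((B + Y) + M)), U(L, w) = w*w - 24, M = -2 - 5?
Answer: 3816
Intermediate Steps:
M = -7
U(L, w) = -24 + w² (U(L, w) = w² - 24 = -24 + w²)
H(B, Y) = 7 - Y - 2*B (H(B, Y) = -(B + ((B + Y) - 7)) = -(B + (-7 + B + Y)) = -(-7 + Y + 2*B) = 7 - Y - 2*B)
o(E) = 3*E (o(E) = (E + (7 - E - 2*2))*E = (E + (7 - E - 4))*E = (E + (3 - E))*E = 3*E)
o(1)*U(-80, 36) = (3*1)*(-24 + 36²) = 3*(-24 + 1296) = 3*1272 = 3816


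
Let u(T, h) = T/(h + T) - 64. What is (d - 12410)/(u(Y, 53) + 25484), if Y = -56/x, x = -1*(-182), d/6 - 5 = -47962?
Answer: -25700515/2176587 ≈ -11.808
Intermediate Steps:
d = -287742 (d = 30 + 6*(-47962) = 30 - 287772 = -287742)
x = 182
Y = -4/13 (Y = -56/182 = -56*1/182 = -4/13 ≈ -0.30769)
u(T, h) = -64 + T/(T + h) (u(T, h) = T/(T + h) - 64 = -64 + T/(T + h))
(d - 12410)/(u(Y, 53) + 25484) = (-287742 - 12410)/((-64*53 - 63*(-4/13))/(-4/13 + 53) + 25484) = -300152/((-3392 + 252/13)/(685/13) + 25484) = -300152/((13/685)*(-43844/13) + 25484) = -300152/(-43844/685 + 25484) = -300152/17412696/685 = -300152*685/17412696 = -25700515/2176587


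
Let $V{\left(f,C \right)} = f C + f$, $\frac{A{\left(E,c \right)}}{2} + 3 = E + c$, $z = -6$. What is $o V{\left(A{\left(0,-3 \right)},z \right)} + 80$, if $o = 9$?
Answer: $620$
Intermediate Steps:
$A{\left(E,c \right)} = -6 + 2 E + 2 c$ ($A{\left(E,c \right)} = -6 + 2 \left(E + c\right) = -6 + \left(2 E + 2 c\right) = -6 + 2 E + 2 c$)
$V{\left(f,C \right)} = f + C f$ ($V{\left(f,C \right)} = C f + f = f + C f$)
$o V{\left(A{\left(0,-3 \right)},z \right)} + 80 = 9 \left(-6 + 2 \cdot 0 + 2 \left(-3\right)\right) \left(1 - 6\right) + 80 = 9 \left(-6 + 0 - 6\right) \left(-5\right) + 80 = 9 \left(\left(-12\right) \left(-5\right)\right) + 80 = 9 \cdot 60 + 80 = 540 + 80 = 620$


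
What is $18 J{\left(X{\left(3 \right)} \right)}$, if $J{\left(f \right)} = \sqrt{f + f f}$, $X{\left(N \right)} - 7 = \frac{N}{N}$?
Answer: $108 \sqrt{2} \approx 152.74$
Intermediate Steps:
$X{\left(N \right)} = 8$ ($X{\left(N \right)} = 7 + \frac{N}{N} = 7 + 1 = 8$)
$J{\left(f \right)} = \sqrt{f + f^{2}}$
$18 J{\left(X{\left(3 \right)} \right)} = 18 \sqrt{8 \left(1 + 8\right)} = 18 \sqrt{8 \cdot 9} = 18 \sqrt{72} = 18 \cdot 6 \sqrt{2} = 108 \sqrt{2}$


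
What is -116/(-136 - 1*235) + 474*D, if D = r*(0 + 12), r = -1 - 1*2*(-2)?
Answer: 6330860/371 ≈ 17064.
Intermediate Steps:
r = 3 (r = -1 - 2*(-2) = -1 + 4 = 3)
D = 36 (D = 3*(0 + 12) = 3*12 = 36)
-116/(-136 - 1*235) + 474*D = -116/(-136 - 1*235) + 474*36 = -116/(-136 - 235) + 17064 = -116/(-371) + 17064 = -116*(-1/371) + 17064 = 116/371 + 17064 = 6330860/371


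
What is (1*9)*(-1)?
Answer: -9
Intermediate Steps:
(1*9)*(-1) = 9*(-1) = -9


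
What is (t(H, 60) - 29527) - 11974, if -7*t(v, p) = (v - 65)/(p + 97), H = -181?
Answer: -45609353/1099 ≈ -41501.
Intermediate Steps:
t(v, p) = -(-65 + v)/(7*(97 + p)) (t(v, p) = -(v - 65)/(7*(p + 97)) = -(-65 + v)/(7*(97 + p)))
(t(H, 60) - 29527) - 11974 = ((65 - 1*(-181))/(7*(97 + 60)) - 29527) - 11974 = ((⅐)*(65 + 181)/157 - 29527) - 11974 = ((⅐)*(1/157)*246 - 29527) - 11974 = (246/1099 - 29527) - 11974 = -32449927/1099 - 11974 = -45609353/1099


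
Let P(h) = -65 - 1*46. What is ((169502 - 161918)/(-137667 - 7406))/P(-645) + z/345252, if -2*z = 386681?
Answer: -2073842396269/3706419011304 ≈ -0.55953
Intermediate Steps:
z = -386681/2 (z = -½*386681 = -386681/2 ≈ -1.9334e+5)
P(h) = -111 (P(h) = -65 - 46 = -111)
((169502 - 161918)/(-137667 - 7406))/P(-645) + z/345252 = ((169502 - 161918)/(-137667 - 7406))/(-111) - 386681/2/345252 = (7584/(-145073))*(-1/111) - 386681/2*1/345252 = (7584*(-1/145073))*(-1/111) - 386681/690504 = -7584/145073*(-1/111) - 386681/690504 = 2528/5367701 - 386681/690504 = -2073842396269/3706419011304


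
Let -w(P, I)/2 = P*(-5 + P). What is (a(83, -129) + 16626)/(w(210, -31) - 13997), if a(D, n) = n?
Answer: -16497/100097 ≈ -0.16481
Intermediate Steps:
w(P, I) = -2*P*(-5 + P)
(a(83, -129) + 16626)/(w(210, -31) - 13997) = (-129 + 16626)/(2*210*(5 - 1*210) - 13997) = 16497/(2*210*(5 - 210) - 13997) = 16497/(2*210*(-205) - 13997) = 16497/(-86100 - 13997) = 16497/(-100097) = 16497*(-1/100097) = -16497/100097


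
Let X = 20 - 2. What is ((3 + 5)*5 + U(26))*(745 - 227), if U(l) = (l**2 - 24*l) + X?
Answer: 56980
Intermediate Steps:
X = 18
U(l) = 18 + l**2 - 24*l (U(l) = (l**2 - 24*l) + 18 = 18 + l**2 - 24*l)
((3 + 5)*5 + U(26))*(745 - 227) = ((3 + 5)*5 + (18 + 26**2 - 24*26))*(745 - 227) = (8*5 + (18 + 676 - 624))*518 = (40 + 70)*518 = 110*518 = 56980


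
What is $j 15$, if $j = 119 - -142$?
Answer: $3915$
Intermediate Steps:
$j = 261$ ($j = 119 + 142 = 261$)
$j 15 = 261 \cdot 15 = 3915$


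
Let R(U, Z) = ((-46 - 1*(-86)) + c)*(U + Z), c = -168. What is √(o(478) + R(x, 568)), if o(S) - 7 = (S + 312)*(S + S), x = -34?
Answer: √686895 ≈ 828.79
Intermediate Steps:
R(U, Z) = -128*U - 128*Z (R(U, Z) = ((-46 - 1*(-86)) - 168)*(U + Z) = ((-46 + 86) - 168)*(U + Z) = (40 - 168)*(U + Z) = -128*(U + Z) = -128*U - 128*Z)
o(S) = 7 + 2*S*(312 + S) (o(S) = 7 + (S + 312)*(S + S) = 7 + (312 + S)*(2*S) = 7 + 2*S*(312 + S))
√(o(478) + R(x, 568)) = √((7 + 2*478² + 624*478) + (-128*(-34) - 128*568)) = √((7 + 2*228484 + 298272) + (4352 - 72704)) = √((7 + 456968 + 298272) - 68352) = √(755247 - 68352) = √686895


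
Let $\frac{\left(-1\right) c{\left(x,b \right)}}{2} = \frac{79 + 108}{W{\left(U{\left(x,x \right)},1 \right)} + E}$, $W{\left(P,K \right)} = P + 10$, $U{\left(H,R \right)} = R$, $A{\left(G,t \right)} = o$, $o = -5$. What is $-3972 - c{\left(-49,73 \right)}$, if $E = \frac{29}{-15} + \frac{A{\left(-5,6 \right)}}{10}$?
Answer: $- \frac{449856}{113} \approx -3981.0$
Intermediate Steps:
$A{\left(G,t \right)} = -5$
$W{\left(P,K \right)} = 10 + P$
$E = - \frac{73}{30}$ ($E = \frac{29}{-15} - \frac{5}{10} = 29 \left(- \frac{1}{15}\right) - \frac{1}{2} = - \frac{29}{15} - \frac{1}{2} = - \frac{73}{30} \approx -2.4333$)
$c{\left(x,b \right)} = - \frac{374}{\frac{227}{30} + x}$ ($c{\left(x,b \right)} = - 2 \frac{79 + 108}{\left(10 + x\right) - \frac{73}{30}} = - 2 \frac{187}{\frac{227}{30} + x} = - \frac{374}{\frac{227}{30} + x}$)
$-3972 - c{\left(-49,73 \right)} = -3972 - - \frac{11220}{227 + 30 \left(-49\right)} = -3972 - - \frac{11220}{227 - 1470} = -3972 - - \frac{11220}{-1243} = -3972 - \left(-11220\right) \left(- \frac{1}{1243}\right) = -3972 - \frac{1020}{113} = - \frac{449856}{113}$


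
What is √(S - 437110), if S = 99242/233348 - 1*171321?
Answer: I*√8282457280728402/116674 ≈ 780.02*I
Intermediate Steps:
S = -19988656733/116674 (S = 99242*(1/233348) - 171321 = 49621/116674 - 171321 = -19988656733/116674 ≈ -1.7132e+5)
√(S - 437110) = √(-19988656733/116674 - 437110) = √(-70988028873/116674) = I*√8282457280728402/116674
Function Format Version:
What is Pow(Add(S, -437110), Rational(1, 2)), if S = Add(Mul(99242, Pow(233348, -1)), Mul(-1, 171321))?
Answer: Mul(Rational(1, 116674), I, Pow(8282457280728402, Rational(1, 2))) ≈ Mul(780.02, I)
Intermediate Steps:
S = Rational(-19988656733, 116674) (S = Add(Mul(99242, Rational(1, 233348)), -171321) = Add(Rational(49621, 116674), -171321) = Rational(-19988656733, 116674) ≈ -1.7132e+5)
Pow(Add(S, -437110), Rational(1, 2)) = Pow(Add(Rational(-19988656733, 116674), -437110), Rational(1, 2)) = Pow(Rational(-70988028873, 116674), Rational(1, 2)) = Mul(Rational(1, 116674), I, Pow(8282457280728402, Rational(1, 2)))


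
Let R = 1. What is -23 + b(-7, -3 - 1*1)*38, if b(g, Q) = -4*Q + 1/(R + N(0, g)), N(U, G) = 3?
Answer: 1189/2 ≈ 594.50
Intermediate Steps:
b(g, Q) = ¼ - 4*Q (b(g, Q) = -4*Q + 1/(1 + 3) = -4*Q + 1/4 = -4*Q + ¼ = ¼ - 4*Q)
-23 + b(-7, -3 - 1*1)*38 = -23 + (¼ - 4*(-3 - 1*1))*38 = -23 + (¼ - 4*(-3 - 1))*38 = -23 + (¼ - 4*(-4))*38 = -23 + (¼ + 16)*38 = -23 + (65/4)*38 = -23 + 1235/2 = 1189/2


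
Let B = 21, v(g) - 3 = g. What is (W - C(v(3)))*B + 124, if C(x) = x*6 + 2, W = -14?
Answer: -968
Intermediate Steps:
v(g) = 3 + g
C(x) = 2 + 6*x (C(x) = 6*x + 2 = 2 + 6*x)
(W - C(v(3)))*B + 124 = (-14 - (2 + 6*(3 + 3)))*21 + 124 = (-14 - (2 + 6*6))*21 + 124 = (-14 - (2 + 36))*21 + 124 = (-14 - 1*38)*21 + 124 = (-14 - 38)*21 + 124 = -52*21 + 124 = -1092 + 124 = -968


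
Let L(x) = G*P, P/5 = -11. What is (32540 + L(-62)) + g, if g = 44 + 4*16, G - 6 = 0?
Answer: 32318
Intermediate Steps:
P = -55 (P = 5*(-11) = -55)
G = 6 (G = 6 + 0 = 6)
L(x) = -330 (L(x) = 6*(-55) = -330)
g = 108 (g = 44 + 64 = 108)
(32540 + L(-62)) + g = (32540 - 330) + 108 = 32210 + 108 = 32318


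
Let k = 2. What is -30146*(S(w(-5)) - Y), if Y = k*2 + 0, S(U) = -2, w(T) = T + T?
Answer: 180876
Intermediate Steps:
w(T) = 2*T
Y = 4 (Y = 2*2 + 0 = 4 + 0 = 4)
-30146*(S(w(-5)) - Y) = -30146*(-2 - 1*4) = -30146*(-2 - 4) = -30146*(-6) = 180876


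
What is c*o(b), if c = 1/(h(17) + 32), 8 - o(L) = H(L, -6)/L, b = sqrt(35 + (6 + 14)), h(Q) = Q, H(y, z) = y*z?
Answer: 2/7 ≈ 0.28571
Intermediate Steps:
b = sqrt(55) (b = sqrt(35 + 20) = sqrt(55) ≈ 7.4162)
o(L) = 14 (o(L) = 8 - L*(-6)/L = 8 - (-6*L)/L = 8 - 1*(-6) = 8 + 6 = 14)
c = 1/49 (c = 1/(17 + 32) = 1/49 ≈ 0.020408)
c*o(b) = (1/49)*14 = 2/7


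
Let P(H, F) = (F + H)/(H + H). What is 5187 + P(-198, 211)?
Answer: 2054039/396 ≈ 5187.0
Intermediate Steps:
P(H, F) = (F + H)/(2*H) (P(H, F) = (F + H)/((2*H)) = (F + H)*(1/(2*H)) = (F + H)/(2*H))
5187 + P(-198, 211) = 5187 + (1/2)*(211 - 198)/(-198) = 5187 + (1/2)*(-1/198)*13 = 5187 - 13/396 = 2054039/396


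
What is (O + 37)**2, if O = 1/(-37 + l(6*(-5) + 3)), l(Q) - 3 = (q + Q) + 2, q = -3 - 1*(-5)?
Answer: 4443664/3249 ≈ 1367.7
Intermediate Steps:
q = 2 (q = -3 + 5 = 2)
l(Q) = 7 + Q (l(Q) = 3 + ((2 + Q) + 2) = 3 + (4 + Q) = 7 + Q)
O = -1/57 (O = 1/(-37 + (7 + (6*(-5) + 3))) = 1/(-37 + (7 + (-30 + 3))) = 1/(-37 + (7 - 27)) = 1/(-37 - 20) = 1/(-57) = -1/57 ≈ -0.017544)
(O + 37)**2 = (-1/57 + 37)**2 = (2108/57)**2 = 4443664/3249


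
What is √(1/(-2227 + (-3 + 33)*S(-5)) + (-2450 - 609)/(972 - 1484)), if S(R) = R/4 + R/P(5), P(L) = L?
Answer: √128829080406/146848 ≈ 2.4442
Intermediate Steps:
S(R) = 9*R/20 (S(R) = R/4 + R/5 = 9*R/20)
√(1/(-2227 + (-3 + 33)*S(-5)) + (-2450 - 609)/(972 - 1484)) = √(1/(-2227 + (-3 + 33)*((9/20)*(-5))) + (-2450 - 609)/(972 - 1484)) = √(1/(-2227 + 30*(-9/4)) - 3059/(-512)) = √(1/(-2227 - 135/2) - 3059*(-1/512)) = √(1/(-4589/2) + 3059/512) = √(-2/4589 + 3059/512) = √(14036727/2349568) = √128829080406/146848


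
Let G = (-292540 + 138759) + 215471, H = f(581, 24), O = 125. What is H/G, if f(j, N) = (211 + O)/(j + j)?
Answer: 12/2560135 ≈ 4.6873e-6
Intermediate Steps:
f(j, N) = 168/j (f(j, N) = (211 + 125)/(j + j) = 336/((2*j)) = 336*(1/(2*j)) = 168/j)
H = 24/83 (H = 168/581 = 168*(1/581) = 24/83 ≈ 0.28916)
G = 61690 (G = -153781 + 215471 = 61690)
H/G = (24/83)/61690 = (24/83)*(1/61690) = 12/2560135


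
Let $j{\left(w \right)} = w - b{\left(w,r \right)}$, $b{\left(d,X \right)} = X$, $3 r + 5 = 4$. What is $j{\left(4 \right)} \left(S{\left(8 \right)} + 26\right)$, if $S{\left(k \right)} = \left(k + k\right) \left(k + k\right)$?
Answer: $1222$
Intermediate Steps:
$r = - \frac{1}{3}$ ($r = - \frac{5}{3} + \frac{1}{3} \cdot 4 = - \frac{5}{3} + \frac{4}{3} = - \frac{1}{3} \approx -0.33333$)
$j{\left(w \right)} = \frac{1}{3} + w$ ($j{\left(w \right)} = w - - \frac{1}{3} = w + \frac{1}{3} = \frac{1}{3} + w$)
$S{\left(k \right)} = 4 k^{2}$ ($S{\left(k \right)} = 2 k 2 k = 4 k^{2}$)
$j{\left(4 \right)} \left(S{\left(8 \right)} + 26\right) = \left(\frac{1}{3} + 4\right) \left(4 \cdot 8^{2} + 26\right) = \frac{13 \left(4 \cdot 64 + 26\right)}{3} = \frac{13 \left(256 + 26\right)}{3} = \frac{13}{3} \cdot 282 = 1222$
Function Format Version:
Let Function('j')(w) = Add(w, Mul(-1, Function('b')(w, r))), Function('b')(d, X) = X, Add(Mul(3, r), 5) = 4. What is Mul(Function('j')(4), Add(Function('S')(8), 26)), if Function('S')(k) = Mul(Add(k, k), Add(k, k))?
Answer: 1222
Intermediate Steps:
r = Rational(-1, 3) (r = Add(Rational(-5, 3), Mul(Rational(1, 3), 4)) = Add(Rational(-5, 3), Rational(4, 3)) = Rational(-1, 3) ≈ -0.33333)
Function('j')(w) = Add(Rational(1, 3), w) (Function('j')(w) = Add(w, Mul(-1, Rational(-1, 3))) = Add(w, Rational(1, 3)) = Add(Rational(1, 3), w))
Function('S')(k) = Mul(4, Pow(k, 2)) (Function('S')(k) = Mul(Mul(2, k), Mul(2, k)) = Mul(4, Pow(k, 2)))
Mul(Function('j')(4), Add(Function('S')(8), 26)) = Mul(Add(Rational(1, 3), 4), Add(Mul(4, Pow(8, 2)), 26)) = Mul(Rational(13, 3), Add(Mul(4, 64), 26)) = Mul(Rational(13, 3), Add(256, 26)) = Mul(Rational(13, 3), 282) = 1222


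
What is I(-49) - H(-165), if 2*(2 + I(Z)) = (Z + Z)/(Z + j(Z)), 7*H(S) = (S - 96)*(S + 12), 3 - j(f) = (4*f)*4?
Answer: -29481229/5166 ≈ -5706.8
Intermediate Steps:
j(f) = 3 - 16*f (j(f) = 3 - 4*f*4 = 3 - 16*f)
H(S) = (-96 + S)*(12 + S)/7 (H(S) = ((S - 96)*(S + 12))/7 = ((-96 + S)*(12 + S))/7 = (-96 + S)*(12 + S)/7)
I(Z) = -2 + Z/(3 - 15*Z) (I(Z) = -2 + ((Z + Z)/(Z + (3 - 16*Z)))/2 = -2 + ((2*Z)/(3 - 15*Z))/2 = -2 + (2*Z/(3 - 15*Z))/2 = -2 + Z/(3 - 15*Z))
I(-49) - H(-165) = (6 - 31*(-49))/(3*(-1 + 5*(-49))) - (-1152/7 - 12*(-165) + (⅐)*(-165)²) = (6 + 1519)/(3*(-1 - 245)) - (-1152/7 + 1980 + (⅐)*27225) = (⅓)*1525/(-246) - (-1152/7 + 1980 + 27225/7) = (⅓)*(-1/246)*1525 - 1*39933/7 = -1525/738 - 39933/7 = -29481229/5166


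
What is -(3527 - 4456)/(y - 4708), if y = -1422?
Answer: -929/6130 ≈ -0.15155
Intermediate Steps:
-(3527 - 4456)/(y - 4708) = -(3527 - 4456)/(-1422 - 4708) = -(-929)/(-6130) = -(-929)*(-1)/6130 = -1*929/6130 = -929/6130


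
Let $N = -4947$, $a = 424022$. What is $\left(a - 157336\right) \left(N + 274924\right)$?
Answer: $71999086222$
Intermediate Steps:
$\left(a - 157336\right) \left(N + 274924\right) = \left(424022 - 157336\right) \left(-4947 + 274924\right) = 266686 \cdot 269977 = 71999086222$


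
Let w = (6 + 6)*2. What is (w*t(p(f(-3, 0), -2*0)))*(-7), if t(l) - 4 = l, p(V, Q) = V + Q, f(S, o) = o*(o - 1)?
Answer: -672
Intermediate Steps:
f(S, o) = o*(-1 + o)
p(V, Q) = Q + V
t(l) = 4 + l
w = 24 (w = 12*2 = 24)
(w*t(p(f(-3, 0), -2*0)))*(-7) = (24*(4 + (-2*0 + 0*(-1 + 0))))*(-7) = (24*(4 + (0 + 0*(-1))))*(-7) = (24*(4 + (0 + 0)))*(-7) = (24*(4 + 0))*(-7) = (24*4)*(-7) = 96*(-7) = -672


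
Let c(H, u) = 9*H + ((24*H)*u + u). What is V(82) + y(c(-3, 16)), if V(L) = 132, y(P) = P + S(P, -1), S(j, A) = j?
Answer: -2194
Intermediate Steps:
c(H, u) = u + 9*H + 24*H*u (c(H, u) = 9*H + (24*H*u + u) = 9*H + (u + 24*H*u) = u + 9*H + 24*H*u)
y(P) = 2*P (y(P) = P + P = 2*P)
V(82) + y(c(-3, 16)) = 132 + 2*(16 + 9*(-3) + 24*(-3)*16) = 132 + 2*(16 - 27 - 1152) = 132 + 2*(-1163) = 132 - 2326 = -2194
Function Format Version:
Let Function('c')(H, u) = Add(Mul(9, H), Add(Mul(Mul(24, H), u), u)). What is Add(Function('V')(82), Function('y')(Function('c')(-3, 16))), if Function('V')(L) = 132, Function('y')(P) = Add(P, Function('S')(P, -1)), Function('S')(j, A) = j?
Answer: -2194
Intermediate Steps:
Function('c')(H, u) = Add(u, Mul(9, H), Mul(24, H, u)) (Function('c')(H, u) = Add(Mul(9, H), Add(Mul(24, H, u), u)) = Add(Mul(9, H), Add(u, Mul(24, H, u))) = Add(u, Mul(9, H), Mul(24, H, u)))
Function('y')(P) = Mul(2, P) (Function('y')(P) = Add(P, P) = Mul(2, P))
Add(Function('V')(82), Function('y')(Function('c')(-3, 16))) = Add(132, Mul(2, Add(16, Mul(9, -3), Mul(24, -3, 16)))) = Add(132, Mul(2, Add(16, -27, -1152))) = Add(132, Mul(2, -1163)) = Add(132, -2326) = -2194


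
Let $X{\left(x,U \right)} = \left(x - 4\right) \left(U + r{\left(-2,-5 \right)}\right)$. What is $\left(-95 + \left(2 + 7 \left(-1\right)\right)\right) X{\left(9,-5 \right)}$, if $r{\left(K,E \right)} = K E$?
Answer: $-2500$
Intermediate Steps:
$r{\left(K,E \right)} = E K$
$X{\left(x,U \right)} = \left(-4 + x\right) \left(10 + U\right)$ ($X{\left(x,U \right)} = \left(x - 4\right) \left(U - -10\right) = \left(-4 + x\right) \left(U + 10\right) = \left(-4 + x\right) \left(10 + U\right)$)
$\left(-95 + \left(2 + 7 \left(-1\right)\right)\right) X{\left(9,-5 \right)} = \left(-95 + \left(2 + 7 \left(-1\right)\right)\right) \left(-40 - -20 + 10 \cdot 9 - 45\right) = \left(-95 + \left(2 - 7\right)\right) \left(-40 + 20 + 90 - 45\right) = \left(-95 - 5\right) 25 = \left(-100\right) 25 = -2500$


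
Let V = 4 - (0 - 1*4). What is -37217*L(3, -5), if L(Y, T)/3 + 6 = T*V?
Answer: 5135946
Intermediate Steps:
V = 8 (V = 4 - (0 - 4) = 4 - 1*(-4) = 4 + 4 = 8)
L(Y, T) = -18 + 24*T (L(Y, T) = -18 + 3*(T*8) = -18 + 3*(8*T) = -18 + 24*T)
-37217*L(3, -5) = -37217*(-18 + 24*(-5)) = -37217*(-18 - 120) = -37217*(-138) = 5135946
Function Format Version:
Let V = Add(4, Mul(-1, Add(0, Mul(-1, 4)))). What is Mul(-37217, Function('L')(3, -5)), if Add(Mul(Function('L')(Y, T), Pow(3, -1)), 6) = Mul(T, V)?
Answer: 5135946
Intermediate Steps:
V = 8 (V = Add(4, Mul(-1, Add(0, -4))) = Add(4, Mul(-1, -4)) = Add(4, 4) = 8)
Function('L')(Y, T) = Add(-18, Mul(24, T)) (Function('L')(Y, T) = Add(-18, Mul(3, Mul(T, 8))) = Add(-18, Mul(3, Mul(8, T))) = Add(-18, Mul(24, T)))
Mul(-37217, Function('L')(3, -5)) = Mul(-37217, Add(-18, Mul(24, -5))) = Mul(-37217, Add(-18, -120)) = Mul(-37217, -138) = 5135946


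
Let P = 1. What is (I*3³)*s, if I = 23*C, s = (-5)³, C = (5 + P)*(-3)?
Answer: 1397250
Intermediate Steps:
C = -18 (C = (5 + 1)*(-3) = 6*(-3) = -18)
s = -125
I = -414 (I = 23*(-18) = -414)
(I*3³)*s = -414*3³*(-125) = -414*27*(-125) = -11178*(-125) = 1397250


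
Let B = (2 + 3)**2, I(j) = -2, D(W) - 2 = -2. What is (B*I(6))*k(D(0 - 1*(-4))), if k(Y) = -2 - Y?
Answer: 100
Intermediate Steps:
D(W) = 0 (D(W) = 2 - 2 = 0)
B = 25 (B = 5**2 = 25)
(B*I(6))*k(D(0 - 1*(-4))) = (25*(-2))*(-2 - 1*0) = -50*(-2 + 0) = -50*(-2) = 100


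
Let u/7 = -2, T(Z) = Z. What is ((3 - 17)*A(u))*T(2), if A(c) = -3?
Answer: 84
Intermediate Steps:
u = -14 (u = 7*(-2) = -14)
((3 - 17)*A(u))*T(2) = ((3 - 17)*(-3))*2 = -14*(-3)*2 = 42*2 = 84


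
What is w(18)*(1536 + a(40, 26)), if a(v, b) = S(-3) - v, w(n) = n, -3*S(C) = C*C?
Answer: 26874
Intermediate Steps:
S(C) = -C²/3 (S(C) = -C*C/3 = -C²/3)
a(v, b) = -3 - v (a(v, b) = -⅓*(-3)² - v = -⅓*9 - v = -3 - v)
w(18)*(1536 + a(40, 26)) = 18*(1536 + (-3 - 1*40)) = 18*(1536 + (-3 - 40)) = 18*(1536 - 43) = 18*1493 = 26874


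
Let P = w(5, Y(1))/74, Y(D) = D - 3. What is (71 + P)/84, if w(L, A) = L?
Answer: 1753/2072 ≈ 0.84604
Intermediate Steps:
Y(D) = -3 + D
P = 5/74 ≈ 0.067568
(71 + P)/84 = (71 + 5/74)/84 = (1/84)*(5259/74) = 1753/2072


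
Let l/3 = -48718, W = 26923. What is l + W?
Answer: -119231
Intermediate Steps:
l = -146154 (l = 3*(-48718) = -146154)
l + W = -146154 + 26923 = -119231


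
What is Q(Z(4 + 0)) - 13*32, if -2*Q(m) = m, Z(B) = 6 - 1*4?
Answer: -417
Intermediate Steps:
Z(B) = 2 (Z(B) = 6 - 4 = 2)
Q(m) = -m/2
Q(Z(4 + 0)) - 13*32 = -½*2 - 13*32 = -1 - 416 = -417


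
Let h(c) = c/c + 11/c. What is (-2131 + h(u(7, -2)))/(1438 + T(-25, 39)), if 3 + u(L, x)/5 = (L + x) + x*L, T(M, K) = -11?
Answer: -127811/85620 ≈ -1.4928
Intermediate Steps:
u(L, x) = -15 + 5*L + 5*x + 5*L*x (u(L, x) = -15 + 5*((L + x) + x*L) = -15 + 5*((L + x) + L*x) = -15 + 5*(L + x + L*x) = -15 + (5*L + 5*x + 5*L*x) = -15 + 5*L + 5*x + 5*L*x)
h(c) = 1 + 11/c
(-2131 + h(u(7, -2)))/(1438 + T(-25, 39)) = (-2131 + (11 + (-15 + 5*7 + 5*(-2) + 5*7*(-2)))/(-15 + 5*7 + 5*(-2) + 5*7*(-2)))/(1438 - 11) = (-2131 + (11 + (-15 + 35 - 10 - 70))/(-15 + 35 - 10 - 70))/1427 = (-2131 + (11 - 60)/(-60))*(1/1427) = (-2131 - 1/60*(-49))*(1/1427) = (-2131 + 49/60)*(1/1427) = -127811/60*1/1427 = -127811/85620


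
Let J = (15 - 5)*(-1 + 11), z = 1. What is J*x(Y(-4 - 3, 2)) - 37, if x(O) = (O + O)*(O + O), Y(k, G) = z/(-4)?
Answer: -12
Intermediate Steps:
J = 100 (J = 10*10 = 100)
Y(k, G) = -¼ (Y(k, G) = 1/(-4) = 1*(-¼) = -¼)
x(O) = 4*O² (x(O) = (2*O)*(2*O) = 4*O²)
J*x(Y(-4 - 3, 2)) - 37 = 100*(4*(-¼)²) - 37 = 100*(4*(1/16)) - 37 = 100*(¼) - 37 = 25 - 37 = -12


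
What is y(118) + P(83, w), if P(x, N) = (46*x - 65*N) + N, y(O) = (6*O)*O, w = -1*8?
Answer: 87874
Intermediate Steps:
w = -8
y(O) = 6*O**2
P(x, N) = -64*N + 46*x (P(x, N) = (-65*N + 46*x) + N = -64*N + 46*x)
y(118) + P(83, w) = 6*118**2 + (-64*(-8) + 46*83) = 6*13924 + (512 + 3818) = 83544 + 4330 = 87874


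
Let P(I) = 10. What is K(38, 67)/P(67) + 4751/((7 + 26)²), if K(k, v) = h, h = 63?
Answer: 116117/10890 ≈ 10.663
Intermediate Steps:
K(k, v) = 63
K(38, 67)/P(67) + 4751/((7 + 26)²) = 63/10 + 4751/((7 + 26)²) = 63*(⅒) + 4751/(33²) = 63/10 + 4751/1089 = 116117/10890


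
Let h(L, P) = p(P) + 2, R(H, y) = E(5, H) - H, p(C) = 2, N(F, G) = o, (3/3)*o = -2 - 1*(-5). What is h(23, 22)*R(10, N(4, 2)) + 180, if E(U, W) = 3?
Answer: 152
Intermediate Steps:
o = 3 (o = -2 - 1*(-5) = -2 + 5 = 3)
N(F, G) = 3
R(H, y) = 3 - H
h(L, P) = 4 (h(L, P) = 2 + 2 = 4)
h(23, 22)*R(10, N(4, 2)) + 180 = 4*(3 - 1*10) + 180 = 4*(3 - 10) + 180 = 4*(-7) + 180 = -28 + 180 = 152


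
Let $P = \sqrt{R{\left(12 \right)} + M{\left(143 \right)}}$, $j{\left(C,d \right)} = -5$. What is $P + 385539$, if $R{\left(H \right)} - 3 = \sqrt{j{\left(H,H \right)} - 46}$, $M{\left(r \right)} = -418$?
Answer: $385539 + \sqrt{-415 + i \sqrt{51}} \approx 3.8554 \cdot 10^{5} + 20.372 i$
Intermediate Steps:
$R{\left(H \right)} = 3 + i \sqrt{51}$ ($R{\left(H \right)} = 3 + \sqrt{-5 - 46} = 3 + \sqrt{-51} = 3 + i \sqrt{51}$)
$P = \sqrt{-415 + i \sqrt{51}}$ ($P = \sqrt{\left(3 + i \sqrt{51}\right) - 418} = \sqrt{-415 + i \sqrt{51}} \approx 0.1753 + 20.372 i$)
$P + 385539 = \sqrt{-415 + i \sqrt{51}} + 385539 = 385539 + \sqrt{-415 + i \sqrt{51}}$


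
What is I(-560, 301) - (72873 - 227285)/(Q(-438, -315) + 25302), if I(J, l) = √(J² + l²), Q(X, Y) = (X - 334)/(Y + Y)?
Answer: 12159945/1992629 + 7*√8249 ≈ 641.87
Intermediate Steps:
Q(X, Y) = (-334 + X)/(2*Y) (Q(X, Y) = (-334 + X)/((2*Y)) = (-334 + X)*(1/(2*Y)) = (-334 + X)/(2*Y))
I(-560, 301) - (72873 - 227285)/(Q(-438, -315) + 25302) = √((-560)² + 301²) - (72873 - 227285)/((½)*(-334 - 438)/(-315) + 25302) = √(313600 + 90601) - (-154412)/((½)*(-1/315)*(-772) + 25302) = √404201 - (-154412)/(386/315 + 25302) = 7*√8249 - (-154412)/7970516/315 = 7*√8249 - (-154412)*315/7970516 = 7*√8249 - 1*(-12159945/1992629) = 7*√8249 + 12159945/1992629 = 12159945/1992629 + 7*√8249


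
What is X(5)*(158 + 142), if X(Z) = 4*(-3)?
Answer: -3600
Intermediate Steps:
X(Z) = -12
X(5)*(158 + 142) = -12*(158 + 142) = -12*300 = -3600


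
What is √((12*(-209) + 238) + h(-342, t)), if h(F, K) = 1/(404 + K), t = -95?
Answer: I*√216741561/309 ≈ 47.644*I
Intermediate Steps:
√((12*(-209) + 238) + h(-342, t)) = √((12*(-209) + 238) + 1/(404 - 95)) = √((-2508 + 238) + 1/309) = √(-2270 + 1/309) = √(-701429/309) = I*√216741561/309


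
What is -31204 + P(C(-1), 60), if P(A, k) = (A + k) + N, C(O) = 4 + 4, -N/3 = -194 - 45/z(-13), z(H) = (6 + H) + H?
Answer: -122243/4 ≈ -30561.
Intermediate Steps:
z(H) = 6 + 2*H
N = 2301/4 (N = -3*(-194 - 45/(6 + 2*(-13))) = -3*(-194 - 45/(6 - 26)) = -3*(-194 - 45/(-20)) = -3*(-194 - 45*(-1)/20) = -3*(-194 - 1*(-9/4)) = -3*(-194 + 9/4) = -3*(-767/4) = 2301/4 ≈ 575.25)
C(O) = 8
P(A, k) = 2301/4 + A + k (P(A, k) = (A + k) + 2301/4 = 2301/4 + A + k)
-31204 + P(C(-1), 60) = -31204 + (2301/4 + 8 + 60) = -31204 + 2573/4 = -122243/4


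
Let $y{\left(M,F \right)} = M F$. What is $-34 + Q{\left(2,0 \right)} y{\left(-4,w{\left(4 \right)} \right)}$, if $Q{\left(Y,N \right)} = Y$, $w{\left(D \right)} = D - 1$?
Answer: $-58$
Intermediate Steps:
$w{\left(D \right)} = -1 + D$
$y{\left(M,F \right)} = F M$
$-34 + Q{\left(2,0 \right)} y{\left(-4,w{\left(4 \right)} \right)} = -34 + 2 \left(-1 + 4\right) \left(-4\right) = -34 + 2 \cdot 3 \left(-4\right) = -34 + 2 \left(-12\right) = -34 - 24 = -58$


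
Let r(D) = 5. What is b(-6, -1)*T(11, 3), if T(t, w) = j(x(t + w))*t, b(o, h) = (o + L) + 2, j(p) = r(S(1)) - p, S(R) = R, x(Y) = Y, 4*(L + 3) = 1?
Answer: 2673/4 ≈ 668.25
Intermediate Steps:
L = -11/4 (L = -3 + (¼)*1 = -3 + ¼ = -11/4 ≈ -2.7500)
j(p) = 5 - p
b(o, h) = -¾ + o (b(o, h) = (o - 11/4) + 2 = (-11/4 + o) + 2 = -¾ + o)
T(t, w) = t*(5 - t - w) (T(t, w) = (5 - (t + w))*t = (5 + (-t - w))*t = (5 - t - w)*t = t*(5 - t - w))
b(-6, -1)*T(11, 3) = (-¾ - 6)*(11*(5 - 1*11 - 1*3)) = -297*(5 - 11 - 3)/4 = -297*(-9)/4 = -27/4*(-99) = 2673/4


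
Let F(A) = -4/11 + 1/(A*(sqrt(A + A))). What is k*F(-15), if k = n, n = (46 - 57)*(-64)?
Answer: -256 + 352*I*sqrt(30)/225 ≈ -256.0 + 8.5688*I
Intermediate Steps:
n = 704 (n = -11*(-64) = 704)
k = 704
F(A) = -4/11 + sqrt(2)/(2*A**(3/2)) (F(A) = -4*1/11 + 1/(A*(sqrt(2*A))) = -4/11 + 1/(A*((sqrt(2)*sqrt(A)))) = -4/11 + (sqrt(2)/(2*sqrt(A)))/A = -4/11 + sqrt(2)/(2*A**(3/2)))
k*F(-15) = 704*(-4/11 + sqrt(2)/(2*(-15)**(3/2))) = 704*(-4/11 + sqrt(2)*(I*sqrt(15)/225)/2) = 704*(-4/11 + I*sqrt(30)/450) = -256 + 352*I*sqrt(30)/225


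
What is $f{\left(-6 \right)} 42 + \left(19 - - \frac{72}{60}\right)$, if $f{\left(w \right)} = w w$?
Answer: $\frac{7661}{5} \approx 1532.2$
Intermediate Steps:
$f{\left(w \right)} = w^{2}$
$f{\left(-6 \right)} 42 + \left(19 - - \frac{72}{60}\right) = \left(-6\right)^{2} \cdot 42 + \left(19 - - \frac{72}{60}\right) = 36 \cdot 42 + \left(19 - \left(-72\right) \frac{1}{60}\right) = 1512 + \left(19 - - \frac{6}{5}\right) = 1512 + \left(19 + \frac{6}{5}\right) = 1512 + \frac{101}{5} = \frac{7661}{5}$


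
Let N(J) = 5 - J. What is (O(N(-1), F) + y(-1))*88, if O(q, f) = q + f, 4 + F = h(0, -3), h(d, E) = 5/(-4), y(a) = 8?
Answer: 770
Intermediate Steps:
h(d, E) = -5/4 (h(d, E) = 5*(-¼) = -5/4)
F = -21/4 (F = -4 - 5/4 = -21/4 ≈ -5.2500)
O(q, f) = f + q
(O(N(-1), F) + y(-1))*88 = ((-21/4 + (5 - 1*(-1))) + 8)*88 = ((-21/4 + (5 + 1)) + 8)*88 = ((-21/4 + 6) + 8)*88 = (¾ + 8)*88 = (35/4)*88 = 770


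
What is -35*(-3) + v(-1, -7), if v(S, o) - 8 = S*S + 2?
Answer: 116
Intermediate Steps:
v(S, o) = 10 + S**2 (v(S, o) = 8 + (S*S + 2) = 8 + (S**2 + 2) = 8 + (2 + S**2) = 10 + S**2)
-35*(-3) + v(-1, -7) = -35*(-3) + (10 + (-1)**2) = 105 + (10 + 1) = 105 + 11 = 116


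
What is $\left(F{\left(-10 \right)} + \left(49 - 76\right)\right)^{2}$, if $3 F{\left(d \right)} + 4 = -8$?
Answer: $961$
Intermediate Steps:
$F{\left(d \right)} = -4$ ($F{\left(d \right)} = - \frac{4}{3} + \frac{1}{3} \left(-8\right) = - \frac{4}{3} - \frac{8}{3} = -4$)
$\left(F{\left(-10 \right)} + \left(49 - 76\right)\right)^{2} = \left(-4 + \left(49 - 76\right)\right)^{2} = \left(-4 - 27\right)^{2} = \left(-31\right)^{2} = 961$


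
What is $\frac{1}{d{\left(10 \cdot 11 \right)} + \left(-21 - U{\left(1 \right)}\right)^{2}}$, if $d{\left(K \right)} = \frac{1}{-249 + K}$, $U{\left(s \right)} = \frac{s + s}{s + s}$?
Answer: $\frac{139}{67275} \approx 0.0020661$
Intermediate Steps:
$U{\left(s \right)} = 1$ ($U{\left(s \right)} = \frac{2 s}{2 s} = 2 s \frac{1}{2 s} = 1$)
$\frac{1}{d{\left(10 \cdot 11 \right)} + \left(-21 - U{\left(1 \right)}\right)^{2}} = \frac{1}{\frac{1}{-249 + 10 \cdot 11} + \left(-21 - 1\right)^{2}} = \frac{1}{\frac{1}{-249 + 110} + \left(-21 - 1\right)^{2}} = \frac{1}{\frac{1}{-139} + \left(-22\right)^{2}} = \frac{1}{- \frac{1}{139} + 484} = \frac{1}{\frac{67275}{139}} = \frac{139}{67275}$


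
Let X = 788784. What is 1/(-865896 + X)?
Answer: -1/77112 ≈ -1.2968e-5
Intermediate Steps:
1/(-865896 + X) = 1/(-865896 + 788784) = 1/(-77112) = -1/77112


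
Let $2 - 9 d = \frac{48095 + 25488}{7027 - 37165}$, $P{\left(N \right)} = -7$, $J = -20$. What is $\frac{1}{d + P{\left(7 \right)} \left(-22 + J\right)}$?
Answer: $\frac{271242}{79879007} \approx 0.0033957$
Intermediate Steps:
$d = \frac{133859}{271242}$ ($d = \frac{2}{9} - \frac{\left(48095 + 25488\right) \frac{1}{7027 - 37165}}{9} = \frac{2}{9} - \frac{73583 \frac{1}{-30138}}{9} = \frac{2}{9} - \frac{73583 \left(- \frac{1}{30138}\right)}{9} = \frac{2}{9} - - \frac{73583}{271242} = \frac{2}{9} + \frac{73583}{271242} = \frac{133859}{271242} \approx 0.4935$)
$\frac{1}{d + P{\left(7 \right)} \left(-22 + J\right)} = \frac{1}{\frac{133859}{271242} - 7 \left(-22 - 20\right)} = \frac{1}{\frac{133859}{271242} - -294} = \frac{1}{\frac{133859}{271242} + 294} = \frac{1}{\frac{79879007}{271242}} = \frac{271242}{79879007}$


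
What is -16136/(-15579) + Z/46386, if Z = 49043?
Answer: 18673153/8921574 ≈ 2.0930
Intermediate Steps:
-16136/(-15579) + Z/46386 = -16136/(-15579) + 49043/46386 = -16136*(-1/15579) + 49043*(1/46386) = 16136/15579 + 49043/46386 = 18673153/8921574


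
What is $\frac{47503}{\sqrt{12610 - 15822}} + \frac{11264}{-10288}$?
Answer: $- \frac{704}{643} - \frac{47503 i \sqrt{803}}{1606} \approx -1.0949 - 838.17 i$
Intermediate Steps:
$\frac{47503}{\sqrt{12610 - 15822}} + \frac{11264}{-10288} = \frac{47503}{\sqrt{-3212}} + 11264 \left(- \frac{1}{10288}\right) = \frac{47503}{2 i \sqrt{803}} - \frac{704}{643} = 47503 \left(- \frac{i \sqrt{803}}{1606}\right) - \frac{704}{643} = - \frac{47503 i \sqrt{803}}{1606} - \frac{704}{643} = - \frac{704}{643} - \frac{47503 i \sqrt{803}}{1606}$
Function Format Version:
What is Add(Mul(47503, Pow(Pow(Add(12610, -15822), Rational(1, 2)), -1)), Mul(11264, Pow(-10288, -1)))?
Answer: Add(Rational(-704, 643), Mul(Rational(-47503, 1606), I, Pow(803, Rational(1, 2)))) ≈ Add(-1.0949, Mul(-838.17, I))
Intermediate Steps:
Add(Mul(47503, Pow(Pow(Add(12610, -15822), Rational(1, 2)), -1)), Mul(11264, Pow(-10288, -1))) = Add(Mul(47503, Pow(Pow(-3212, Rational(1, 2)), -1)), Mul(11264, Rational(-1, 10288))) = Add(Mul(47503, Pow(Mul(2, I, Pow(803, Rational(1, 2))), -1)), Rational(-704, 643)) = Add(Mul(47503, Mul(Rational(-1, 1606), I, Pow(803, Rational(1, 2)))), Rational(-704, 643)) = Add(Mul(Rational(-47503, 1606), I, Pow(803, Rational(1, 2))), Rational(-704, 643)) = Add(Rational(-704, 643), Mul(Rational(-47503, 1606), I, Pow(803, Rational(1, 2))))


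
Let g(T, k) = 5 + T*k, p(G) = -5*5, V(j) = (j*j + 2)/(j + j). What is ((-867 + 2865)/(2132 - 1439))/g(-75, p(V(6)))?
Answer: 111/72380 ≈ 0.0015336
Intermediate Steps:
V(j) = (2 + j**2)/(2*j) (V(j) = (j**2 + 2)/((2*j)) = (2 + j**2)*(1/(2*j)) = (2 + j**2)/(2*j))
p(G) = -25
((-867 + 2865)/(2132 - 1439))/g(-75, p(V(6))) = ((-867 + 2865)/(2132 - 1439))/(5 - 75*(-25)) = (1998/693)/(5 + 1875) = (1998*(1/693))/1880 = (222/77)*(1/1880) = 111/72380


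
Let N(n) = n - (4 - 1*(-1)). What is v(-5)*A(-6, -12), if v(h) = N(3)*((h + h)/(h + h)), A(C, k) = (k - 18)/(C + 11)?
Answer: 12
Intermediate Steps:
A(C, k) = (-18 + k)/(11 + C)
N(n) = -5 + n (N(n) = n - (4 + 1) = n - 1*5 = n - 5 = -5 + n)
v(h) = -2 (v(h) = (-5 + 3)*((h + h)/(h + h)) = -2*2*h/(2*h) = -2*2*h*1/(2*h) = -2*1 = -2)
v(-5)*A(-6, -12) = -2*(-18 - 12)/(11 - 6) = -2*(-30)/5 = -2*(-6) = 12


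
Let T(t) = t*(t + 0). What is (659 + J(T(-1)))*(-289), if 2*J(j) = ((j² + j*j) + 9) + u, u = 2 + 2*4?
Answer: -386971/2 ≈ -1.9349e+5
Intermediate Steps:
u = 10 (u = 2 + 8 = 10)
T(t) = t² (T(t) = t*t = t²)
J(j) = 19/2 + j² (J(j) = (((j² + j*j) + 9) + 10)/2 = (((j² + j²) + 9) + 10)/2 = ((2*j² + 9) + 10)/2 = ((9 + 2*j²) + 10)/2 = (19 + 2*j²)/2 = 19/2 + j²)
(659 + J(T(-1)))*(-289) = (659 + (19/2 + ((-1)²)²))*(-289) = (659 + (19/2 + 1²))*(-289) = (659 + (19/2 + 1))*(-289) = (659 + 21/2)*(-289) = (1339/2)*(-289) = -386971/2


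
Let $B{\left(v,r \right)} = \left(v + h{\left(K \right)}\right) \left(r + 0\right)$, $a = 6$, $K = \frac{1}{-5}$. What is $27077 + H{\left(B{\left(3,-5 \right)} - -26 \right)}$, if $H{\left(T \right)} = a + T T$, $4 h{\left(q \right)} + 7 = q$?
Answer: $27483$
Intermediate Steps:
$K = - \frac{1}{5} \approx -0.2$
$h{\left(q \right)} = - \frac{7}{4} + \frac{q}{4}$
$B{\left(v,r \right)} = r \left(- \frac{9}{5} + v\right)$ ($B{\left(v,r \right)} = \left(v + \left(- \frac{7}{4} + \frac{1}{4} \left(- \frac{1}{5}\right)\right)\right) \left(r + 0\right) = \left(v - \frac{9}{5}\right) r = \left(- \frac{9}{5} + v\right) r = r \left(- \frac{9}{5} + v\right)$)
$H{\left(T \right)} = 6 + T^{2}$ ($H{\left(T \right)} = 6 + T T = 6 + T^{2}$)
$27077 + H{\left(B{\left(3,-5 \right)} - -26 \right)} = 27077 + \left(6 + \left(\frac{1}{5} \left(-5\right) \left(-9 + 5 \cdot 3\right) - -26\right)^{2}\right) = 27077 + \left(6 + \left(\frac{1}{5} \left(-5\right) \left(-9 + 15\right) + 26\right)^{2}\right) = 27077 + \left(6 + \left(\frac{1}{5} \left(-5\right) 6 + 26\right)^{2}\right) = 27077 + \left(6 + \left(-6 + 26\right)^{2}\right) = 27077 + \left(6 + 20^{2}\right) = 27077 + \left(6 + 400\right) = 27077 + 406 = 27483$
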